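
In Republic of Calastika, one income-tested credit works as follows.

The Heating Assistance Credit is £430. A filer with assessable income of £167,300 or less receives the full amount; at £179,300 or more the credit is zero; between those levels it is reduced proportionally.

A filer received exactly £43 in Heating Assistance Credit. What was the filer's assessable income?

£178,100

£43 is 43/430 of the full £430, so 387/430 of the £12,000 range has been used: income = £167,300 + £12,000 × 387/430 = £178,100.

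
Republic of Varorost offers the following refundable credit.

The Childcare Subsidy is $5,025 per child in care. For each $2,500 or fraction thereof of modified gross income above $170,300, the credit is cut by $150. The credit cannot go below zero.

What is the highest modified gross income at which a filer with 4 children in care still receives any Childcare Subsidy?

Full credit = 4 × $5,025 = $20,100.
After 133 increments the reduction is 133 × $150 = $19,950, leaving $150; one more increment wipes it out. Increment 133 ends at excess 133 × $2,500 = $332,500, so the highest qualifying income is $170,300 + $332,500 = $502,800.

$502,800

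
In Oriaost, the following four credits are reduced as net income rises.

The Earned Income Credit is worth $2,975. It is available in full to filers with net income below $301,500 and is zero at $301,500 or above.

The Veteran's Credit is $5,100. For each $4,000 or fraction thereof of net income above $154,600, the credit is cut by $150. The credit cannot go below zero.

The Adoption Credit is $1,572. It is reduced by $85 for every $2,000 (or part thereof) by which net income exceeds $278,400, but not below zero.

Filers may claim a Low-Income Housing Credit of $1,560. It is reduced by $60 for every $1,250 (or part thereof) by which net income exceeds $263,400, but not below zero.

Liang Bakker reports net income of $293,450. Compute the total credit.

$3,927

Earned Income Credit: $293,450 is below the $301,500 cutoff, so the full $2,975 applies.
Veteran's Credit: income exceeds $154,600 by $138,850 → 35 increments × $150 = $5,250 ≥ base, so the credit is $0.
Adoption Credit: income exceeds $278,400 by $15,050, which is 8 full-or-partial $2,000 increments; reduction = 8 × $85 = $680, leaving $892.
Low-Income Housing Credit: income exceeds $263,400 by $30,050, which is 25 full-or-partial $1,250 increments; reduction = 25 × $60 = $1,500, leaving $60.
Total: $2,975 + $0 + $892 + $60 = $3,927.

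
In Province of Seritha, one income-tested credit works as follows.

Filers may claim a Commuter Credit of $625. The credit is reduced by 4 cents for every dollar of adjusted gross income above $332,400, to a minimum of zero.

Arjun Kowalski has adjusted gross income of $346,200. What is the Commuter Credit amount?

$73

Commuter Credit: 4% of the $13,800 excess over $332,400 is $552; credit = $625 − $552 = $73.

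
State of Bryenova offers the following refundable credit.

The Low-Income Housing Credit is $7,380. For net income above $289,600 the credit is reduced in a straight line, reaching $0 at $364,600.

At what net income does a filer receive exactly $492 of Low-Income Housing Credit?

$492 is 492/7,380 of the full $7,380, so 6,888/7,380 of the $75,000 range has been used: income = $289,600 + $75,000 × 6,888/7,380 = $359,600.

$359,600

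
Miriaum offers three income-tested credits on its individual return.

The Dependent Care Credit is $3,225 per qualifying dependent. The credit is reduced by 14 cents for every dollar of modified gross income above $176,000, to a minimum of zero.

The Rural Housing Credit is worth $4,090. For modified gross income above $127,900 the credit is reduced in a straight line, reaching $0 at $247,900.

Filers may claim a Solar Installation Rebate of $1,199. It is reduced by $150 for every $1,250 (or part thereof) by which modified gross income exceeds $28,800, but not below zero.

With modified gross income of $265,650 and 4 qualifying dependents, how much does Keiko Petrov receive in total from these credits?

Dependent Care Credit: base = 4 × $3,225 = $12,900. 14% of the $89,650 excess over $176,000 is $12,551; credit = $12,900 − $12,551 = $349.
Rural Housing Credit: $265,650 is at or above $247,900, so the credit is $0.
Solar Installation Rebate: income exceeds $28,800 by $236,850 → 190 increments × $150 = $28,500 ≥ base, so the credit is $0.
Total: $349 + $0 + $0 = $349.

$349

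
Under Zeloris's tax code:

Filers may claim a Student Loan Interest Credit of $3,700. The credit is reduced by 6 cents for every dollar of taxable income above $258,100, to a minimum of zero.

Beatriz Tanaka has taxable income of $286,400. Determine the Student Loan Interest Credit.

Student Loan Interest Credit: 6% of the $28,300 excess over $258,100 is $1,698; credit = $3,700 − $1,698 = $2,002.

$2,002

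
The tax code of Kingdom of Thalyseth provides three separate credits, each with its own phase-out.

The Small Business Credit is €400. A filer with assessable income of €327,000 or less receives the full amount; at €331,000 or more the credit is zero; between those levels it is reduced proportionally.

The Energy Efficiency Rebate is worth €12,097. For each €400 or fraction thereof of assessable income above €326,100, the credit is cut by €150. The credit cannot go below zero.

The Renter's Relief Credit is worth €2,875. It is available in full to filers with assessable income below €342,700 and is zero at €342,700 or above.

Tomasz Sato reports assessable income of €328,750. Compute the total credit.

€14,147

Small Business Credit: €328,750 is €1,750 into a €4,000 phase-out range, leaving 2,250/4,000 of the credit: €400 × 2,250/4,000 = €225.
Energy Efficiency Rebate: income exceeds €326,100 by €2,650, which is 7 full-or-partial €400 increments; reduction = 7 × €150 = €1,050, leaving €11,047.
Renter's Relief Credit: €328,750 is below the €342,700 cutoff, so the full €2,875 applies.
Total: €225 + €11,047 + €2,875 = €14,147.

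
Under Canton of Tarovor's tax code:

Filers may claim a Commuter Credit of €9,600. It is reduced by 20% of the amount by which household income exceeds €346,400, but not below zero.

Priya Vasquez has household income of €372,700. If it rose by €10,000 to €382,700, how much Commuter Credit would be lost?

At €372,700 — 20% of the €26,300 excess over €346,400 is €5,260; credit = €9,600 − €5,260 = €4,340.
At €382,700 — 20% of the €36,300 excess over €346,400 is €7,260; credit = €9,600 − €7,260 = €2,340.
Lost: €4,340 − €2,340 = €2,000.

€2,000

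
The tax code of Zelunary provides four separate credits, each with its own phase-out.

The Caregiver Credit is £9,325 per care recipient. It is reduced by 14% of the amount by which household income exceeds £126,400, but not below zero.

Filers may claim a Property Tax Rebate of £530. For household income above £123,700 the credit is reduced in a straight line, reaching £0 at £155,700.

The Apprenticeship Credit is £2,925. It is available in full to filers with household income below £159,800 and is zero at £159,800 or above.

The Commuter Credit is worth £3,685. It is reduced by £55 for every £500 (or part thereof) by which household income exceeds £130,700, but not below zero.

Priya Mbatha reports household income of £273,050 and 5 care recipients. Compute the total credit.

£26,094

Caregiver Credit: base = 5 × £9,325 = £46,625. 14% of the £146,650 excess over £126,400 is £20,531; credit = £46,625 − £20,531 = £26,094.
Property Tax Rebate: £273,050 is at or above £155,700, so the credit is £0.
Apprenticeship Credit: £273,050 meets or exceeds the £159,800 cutoff, so the credit is £0.
Commuter Credit: income exceeds £130,700 by £142,350 → 285 increments × £55 = £15,675 ≥ base, so the credit is £0.
Total: £26,094 + £0 + £0 + £0 = £26,094.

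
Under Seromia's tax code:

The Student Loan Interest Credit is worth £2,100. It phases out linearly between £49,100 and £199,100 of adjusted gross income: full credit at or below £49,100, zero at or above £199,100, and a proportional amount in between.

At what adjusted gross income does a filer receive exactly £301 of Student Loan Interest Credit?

£301 is 301/2,100 of the full £2,100, so 1,799/2,100 of the £150,000 range has been used: income = £49,100 + £150,000 × 1,799/2,100 = £177,600.

£177,600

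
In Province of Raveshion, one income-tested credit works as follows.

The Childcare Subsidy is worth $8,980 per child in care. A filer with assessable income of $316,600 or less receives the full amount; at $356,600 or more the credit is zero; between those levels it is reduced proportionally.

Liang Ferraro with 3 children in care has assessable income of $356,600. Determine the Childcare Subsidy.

$0

Childcare Subsidy: base = 3 × $8,980 = $26,940. $356,600 is at or above $356,600, so the credit is $0.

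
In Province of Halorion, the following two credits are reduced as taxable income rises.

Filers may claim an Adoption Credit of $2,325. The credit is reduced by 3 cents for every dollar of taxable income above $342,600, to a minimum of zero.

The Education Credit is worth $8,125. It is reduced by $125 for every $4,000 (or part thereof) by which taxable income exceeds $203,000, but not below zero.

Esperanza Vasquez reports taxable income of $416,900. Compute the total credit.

$1,471

Adoption Credit: 3% of the $74,300 excess over $342,600 is $2,229; credit = $2,325 − $2,229 = $96.
Education Credit: income exceeds $203,000 by $213,900, which is 54 full-or-partial $4,000 increments; reduction = 54 × $125 = $6,750, leaving $1,375.
Total: $96 + $1,375 = $1,471.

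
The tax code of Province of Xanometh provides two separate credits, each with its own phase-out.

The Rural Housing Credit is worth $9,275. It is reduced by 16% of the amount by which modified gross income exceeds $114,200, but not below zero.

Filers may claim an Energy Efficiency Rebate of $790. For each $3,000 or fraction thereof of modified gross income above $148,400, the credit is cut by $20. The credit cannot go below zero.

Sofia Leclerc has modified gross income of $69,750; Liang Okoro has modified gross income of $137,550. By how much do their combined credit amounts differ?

$3,736

Sofia ($69,750): Rural Housing Credit: $69,750 is at or below the $114,200 threshold, so the full $9,275 applies. Energy Efficiency Rebate: $69,750 is at or below the $148,400 threshold, so the full $790 applies. total $9,275 + $790 = $10,065
Liang ($137,550): Rural Housing Credit: 16% of the $23,350 excess over $114,200 is $3,736; credit = $9,275 − $3,736 = $5,539. Energy Efficiency Rebate: $137,550 is at or below the $148,400 threshold, so the full $790 applies. total $5,539 + $790 = $6,329
Difference: |$10,065 − $6,329| = $3,736.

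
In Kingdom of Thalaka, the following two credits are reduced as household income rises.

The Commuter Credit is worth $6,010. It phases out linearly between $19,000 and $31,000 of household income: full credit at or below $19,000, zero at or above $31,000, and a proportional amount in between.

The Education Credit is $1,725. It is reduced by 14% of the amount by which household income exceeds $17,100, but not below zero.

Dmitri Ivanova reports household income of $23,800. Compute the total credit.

$4,393

Commuter Credit: $23,800 is $4,800 into a $12,000 phase-out range, leaving 7,200/12,000 of the credit: $6,010 × 7,200/12,000 = $3,606.
Education Credit: 14% of the $6,700 excess over $17,100 is $938; credit = $1,725 − $938 = $787.
Total: $3,606 + $787 = $4,393.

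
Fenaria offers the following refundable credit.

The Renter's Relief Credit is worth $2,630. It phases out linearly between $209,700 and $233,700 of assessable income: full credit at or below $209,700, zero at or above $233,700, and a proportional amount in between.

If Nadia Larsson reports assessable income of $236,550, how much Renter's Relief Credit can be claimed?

$0

Renter's Relief Credit: $236,550 is at or above $233,700, so the credit is $0.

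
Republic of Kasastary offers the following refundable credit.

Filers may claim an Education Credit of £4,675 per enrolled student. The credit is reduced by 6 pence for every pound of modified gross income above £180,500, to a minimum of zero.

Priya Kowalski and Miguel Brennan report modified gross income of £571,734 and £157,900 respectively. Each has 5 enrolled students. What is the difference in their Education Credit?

£23,375

Priya (£571,734): Education Credit: base = 5 × £4,675 = £23,375. 6% of the £391,234 excess over £180,500 is £23,474.04 ≥ base, so the credit is £0.
Miguel (£157,900): Education Credit: base = 5 × £4,675 = £23,375. £157,900 is at or below the £180,500 threshold, so the full £23,375 applies.
Difference: |£0 − £23,375| = £23,375.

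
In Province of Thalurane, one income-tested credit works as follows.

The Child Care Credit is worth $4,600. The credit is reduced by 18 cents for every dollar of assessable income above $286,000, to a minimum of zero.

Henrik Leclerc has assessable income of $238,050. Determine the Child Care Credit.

Child Care Credit: $238,050 is at or below the $286,000 threshold, so the full $4,600 applies.

$4,600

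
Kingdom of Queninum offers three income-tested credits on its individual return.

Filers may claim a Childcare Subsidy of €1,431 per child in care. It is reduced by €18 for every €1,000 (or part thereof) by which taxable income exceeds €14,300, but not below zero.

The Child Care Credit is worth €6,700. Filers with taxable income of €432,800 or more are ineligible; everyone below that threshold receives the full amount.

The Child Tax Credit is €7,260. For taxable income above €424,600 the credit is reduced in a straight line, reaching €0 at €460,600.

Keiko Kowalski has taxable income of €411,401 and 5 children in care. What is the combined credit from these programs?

€13,960

Childcare Subsidy: base = 5 × €1,431 = €7,155. income exceeds €14,300 by €397,101 → 398 increments × €18 = €7,164 ≥ base, so the credit is €0.
Child Care Credit: €411,401 is below the €432,800 cutoff, so the full €6,700 applies.
Child Tax Credit: €411,401 is at or below the €424,600 threshold, so the full €7,260 applies.
Total: €0 + €6,700 + €7,260 = €13,960.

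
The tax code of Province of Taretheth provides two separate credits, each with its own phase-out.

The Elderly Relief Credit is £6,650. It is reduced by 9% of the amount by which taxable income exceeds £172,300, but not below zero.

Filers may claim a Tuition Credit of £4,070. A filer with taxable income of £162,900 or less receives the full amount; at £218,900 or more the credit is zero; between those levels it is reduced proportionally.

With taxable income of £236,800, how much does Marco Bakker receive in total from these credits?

£845

Elderly Relief Credit: 9% of the £64,500 excess over £172,300 is £5,805; credit = £6,650 − £5,805 = £845.
Tuition Credit: £236,800 is at or above £218,900, so the credit is £0.
Total: £845 + £0 = £845.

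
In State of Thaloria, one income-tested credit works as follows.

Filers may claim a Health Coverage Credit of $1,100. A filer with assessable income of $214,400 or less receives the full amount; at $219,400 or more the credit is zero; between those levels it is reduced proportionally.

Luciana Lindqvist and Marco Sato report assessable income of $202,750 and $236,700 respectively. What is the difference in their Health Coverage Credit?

Luciana ($202,750): Health Coverage Credit: $202,750 is at or below the $214,400 threshold, so the full $1,100 applies.
Marco ($236,700): Health Coverage Credit: $236,700 is at or above $219,400, so the credit is $0.
Difference: |$1,100 − $0| = $1,100.

$1,100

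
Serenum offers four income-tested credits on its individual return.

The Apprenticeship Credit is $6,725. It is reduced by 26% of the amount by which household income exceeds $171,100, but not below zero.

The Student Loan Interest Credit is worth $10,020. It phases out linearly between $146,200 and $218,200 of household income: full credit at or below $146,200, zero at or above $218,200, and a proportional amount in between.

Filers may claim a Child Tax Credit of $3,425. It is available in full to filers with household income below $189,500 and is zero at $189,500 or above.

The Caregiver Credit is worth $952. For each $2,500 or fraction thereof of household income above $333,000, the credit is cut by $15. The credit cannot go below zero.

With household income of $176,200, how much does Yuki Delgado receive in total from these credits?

$15,621

Apprenticeship Credit: 26% of the $5,100 excess over $171,100 is $1,326; credit = $6,725 − $1,326 = $5,399.
Student Loan Interest Credit: $176,200 is $30,000 into a $72,000 phase-out range, leaving 42,000/72,000 of the credit: $10,020 × 42,000/72,000 = $5,845.
Child Tax Credit: $176,200 is below the $189,500 cutoff, so the full $3,425 applies.
Caregiver Credit: $176,200 is at or below the $333,000 threshold, so the full $952 applies.
Total: $5,399 + $5,845 + $3,425 + $952 = $15,621.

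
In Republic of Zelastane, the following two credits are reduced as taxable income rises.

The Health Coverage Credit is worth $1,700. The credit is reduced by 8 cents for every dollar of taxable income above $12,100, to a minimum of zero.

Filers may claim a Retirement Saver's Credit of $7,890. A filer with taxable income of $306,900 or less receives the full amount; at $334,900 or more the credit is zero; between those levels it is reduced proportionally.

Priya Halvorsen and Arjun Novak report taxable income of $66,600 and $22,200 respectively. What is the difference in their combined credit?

$892

Priya ($66,600): Health Coverage Credit: 8% of the $54,500 excess over $12,100 is $4,360 ≥ base, so the credit is $0. Retirement Saver's Credit: $66,600 is at or below the $306,900 threshold, so the full $7,890 applies. total $0 + $7,890 = $7,890
Arjun ($22,200): Health Coverage Credit: 8% of the $10,100 excess over $12,100 is $808; credit = $1,700 − $808 = $892. Retirement Saver's Credit: $22,200 is at or below the $306,900 threshold, so the full $7,890 applies. total $892 + $7,890 = $8,782
Difference: |$7,890 − $8,782| = $892.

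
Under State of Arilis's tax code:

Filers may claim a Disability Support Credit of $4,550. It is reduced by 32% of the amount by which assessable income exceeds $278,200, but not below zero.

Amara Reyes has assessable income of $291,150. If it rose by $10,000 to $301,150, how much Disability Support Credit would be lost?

$406

At $291,150 — 32% of the $12,950 excess over $278,200 is $4,144; credit = $4,550 − $4,144 = $406.
At $301,150 — 32% of the $22,950 excess over $278,200 is $7,344 ≥ base, so the credit is $0.
Lost: $406 − $0 = $406.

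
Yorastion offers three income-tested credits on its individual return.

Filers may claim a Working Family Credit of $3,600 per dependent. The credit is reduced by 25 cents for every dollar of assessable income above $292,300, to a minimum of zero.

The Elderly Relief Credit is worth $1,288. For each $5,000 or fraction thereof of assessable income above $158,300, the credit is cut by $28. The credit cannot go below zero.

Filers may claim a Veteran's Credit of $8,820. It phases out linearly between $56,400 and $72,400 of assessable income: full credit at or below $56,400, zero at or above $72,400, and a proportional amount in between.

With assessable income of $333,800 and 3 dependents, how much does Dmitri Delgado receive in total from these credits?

$705

Working Family Credit: base = 3 × $3,600 = $10,800. 25% of the $41,500 excess over $292,300 is $10,375; credit = $10,800 − $10,375 = $425.
Elderly Relief Credit: income exceeds $158,300 by $175,500, which is 36 full-or-partial $5,000 increments; reduction = 36 × $28 = $1,008, leaving $280.
Veteran's Credit: $333,800 is at or above $72,400, so the credit is $0.
Total: $425 + $280 + $0 = $705.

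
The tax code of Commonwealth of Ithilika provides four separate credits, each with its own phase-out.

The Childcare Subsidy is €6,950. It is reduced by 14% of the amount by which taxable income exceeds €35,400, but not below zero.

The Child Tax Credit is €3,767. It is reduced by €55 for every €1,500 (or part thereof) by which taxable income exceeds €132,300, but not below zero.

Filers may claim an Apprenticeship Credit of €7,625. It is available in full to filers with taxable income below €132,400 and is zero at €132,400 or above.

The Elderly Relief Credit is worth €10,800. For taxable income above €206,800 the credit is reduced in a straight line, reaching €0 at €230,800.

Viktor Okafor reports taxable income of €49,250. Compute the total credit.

€27,203

Childcare Subsidy: 14% of the €13,850 excess over €35,400 is €1,939; credit = €6,950 − €1,939 = €5,011.
Child Tax Credit: €49,250 is at or below the €132,300 threshold, so the full €3,767 applies.
Apprenticeship Credit: €49,250 is below the €132,400 cutoff, so the full €7,625 applies.
Elderly Relief Credit: €49,250 is at or below the €206,800 threshold, so the full €10,800 applies.
Total: €5,011 + €3,767 + €7,625 + €10,800 = €27,203.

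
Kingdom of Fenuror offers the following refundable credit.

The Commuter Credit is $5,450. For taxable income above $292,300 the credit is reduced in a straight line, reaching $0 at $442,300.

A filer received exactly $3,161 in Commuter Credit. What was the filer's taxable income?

$355,300

$3,161 is 3,161/5,450 of the full $5,450, so 2,289/5,450 of the $150,000 range has been used: income = $292,300 + $150,000 × 2,289/5,450 = $355,300.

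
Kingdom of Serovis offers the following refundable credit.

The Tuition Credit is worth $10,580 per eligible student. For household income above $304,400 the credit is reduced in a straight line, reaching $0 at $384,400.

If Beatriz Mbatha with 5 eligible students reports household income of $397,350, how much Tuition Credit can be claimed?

Tuition Credit: base = 5 × $10,580 = $52,900. $397,350 is at or above $384,400, so the credit is $0.

$0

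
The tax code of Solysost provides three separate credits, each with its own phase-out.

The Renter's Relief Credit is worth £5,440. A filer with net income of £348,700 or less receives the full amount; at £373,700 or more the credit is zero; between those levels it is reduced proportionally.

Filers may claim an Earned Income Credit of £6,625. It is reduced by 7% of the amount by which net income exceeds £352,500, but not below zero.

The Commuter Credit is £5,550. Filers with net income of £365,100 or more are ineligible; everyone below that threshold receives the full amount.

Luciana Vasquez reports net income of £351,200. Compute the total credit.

£17,071

Renter's Relief Credit: £351,200 is £2,500 into a £25,000 phase-out range, leaving 22,500/25,000 of the credit: £5,440 × 22,500/25,000 = £4,896.
Earned Income Credit: £351,200 is at or below the £352,500 threshold, so the full £6,625 applies.
Commuter Credit: £351,200 is below the £365,100 cutoff, so the full £5,550 applies.
Total: £4,896 + £6,625 + £5,550 = £17,071.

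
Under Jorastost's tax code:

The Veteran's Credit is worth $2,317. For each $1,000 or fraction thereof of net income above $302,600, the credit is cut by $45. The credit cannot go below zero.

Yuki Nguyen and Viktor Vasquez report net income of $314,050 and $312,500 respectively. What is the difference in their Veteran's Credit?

Yuki ($314,050): Veteran's Credit: income exceeds $302,600 by $11,450, which is 12 full-or-partial $1,000 increments; reduction = 12 × $45 = $540, leaving $1,777.
Viktor ($312,500): Veteran's Credit: income exceeds $302,600 by $9,900, which is 10 full-or-partial $1,000 increments; reduction = 10 × $45 = $450, leaving $1,867.
Difference: |$1,777 − $1,867| = $90.

$90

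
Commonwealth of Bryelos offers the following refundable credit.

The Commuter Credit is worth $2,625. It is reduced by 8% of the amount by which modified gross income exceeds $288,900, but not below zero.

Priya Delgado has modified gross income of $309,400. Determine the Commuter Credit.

Commuter Credit: 8% of the $20,500 excess over $288,900 is $1,640; credit = $2,625 − $1,640 = $985.

$985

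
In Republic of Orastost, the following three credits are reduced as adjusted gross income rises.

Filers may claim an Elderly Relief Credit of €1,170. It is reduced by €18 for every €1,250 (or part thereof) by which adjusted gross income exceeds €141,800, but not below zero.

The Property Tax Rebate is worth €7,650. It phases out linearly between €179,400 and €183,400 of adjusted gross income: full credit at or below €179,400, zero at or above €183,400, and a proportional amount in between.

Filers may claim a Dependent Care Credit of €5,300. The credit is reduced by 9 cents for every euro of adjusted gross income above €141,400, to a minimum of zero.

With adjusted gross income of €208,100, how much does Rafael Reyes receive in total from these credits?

Elderly Relief Credit: income exceeds €141,800 by €66,300, which is 54 full-or-partial €1,250 increments; reduction = 54 × €18 = €972, leaving €198.
Property Tax Rebate: €208,100 is at or above €183,400, so the credit is €0.
Dependent Care Credit: 9% of the €66,700 excess over €141,400 is €6,003 ≥ base, so the credit is €0.
Total: €198 + €0 + €0 = €198.

€198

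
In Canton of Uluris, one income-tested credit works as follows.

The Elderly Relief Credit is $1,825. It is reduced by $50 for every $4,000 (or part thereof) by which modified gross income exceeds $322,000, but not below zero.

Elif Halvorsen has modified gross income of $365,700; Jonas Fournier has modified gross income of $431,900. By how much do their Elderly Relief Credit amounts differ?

Elif ($365,700): Elderly Relief Credit: income exceeds $322,000 by $43,700, which is 11 full-or-partial $4,000 increments; reduction = 11 × $50 = $550, leaving $1,275.
Jonas ($431,900): Elderly Relief Credit: income exceeds $322,000 by $109,900, which is 28 full-or-partial $4,000 increments; reduction = 28 × $50 = $1,400, leaving $425.
Difference: |$1,275 − $425| = $850.

$850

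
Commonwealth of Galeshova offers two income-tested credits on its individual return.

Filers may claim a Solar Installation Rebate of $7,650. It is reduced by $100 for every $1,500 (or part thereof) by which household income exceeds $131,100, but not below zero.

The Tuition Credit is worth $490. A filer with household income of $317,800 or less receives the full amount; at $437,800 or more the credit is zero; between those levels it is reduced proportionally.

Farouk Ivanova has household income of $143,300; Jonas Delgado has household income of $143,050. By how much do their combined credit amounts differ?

Farouk ($143,300): Solar Installation Rebate: income exceeds $131,100 by $12,200, which is 9 full-or-partial $1,500 increments; reduction = 9 × $100 = $900, leaving $6,750. Tuition Credit: $143,300 is at or below the $317,800 threshold, so the full $490 applies. total $6,750 + $490 = $7,240
Jonas ($143,050): Solar Installation Rebate: income exceeds $131,100 by $11,950, which is 8 full-or-partial $1,500 increments; reduction = 8 × $100 = $800, leaving $6,850. Tuition Credit: $143,050 is at or below the $317,800 threshold, so the full $490 applies. total $6,850 + $490 = $7,340
Difference: |$7,240 − $7,340| = $100.

$100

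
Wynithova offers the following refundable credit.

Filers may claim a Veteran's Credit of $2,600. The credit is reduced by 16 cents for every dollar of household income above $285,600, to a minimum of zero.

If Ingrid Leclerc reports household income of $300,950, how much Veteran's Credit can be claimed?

Veteran's Credit: 16% of the $15,350 excess over $285,600 is $2,456; credit = $2,600 − $2,456 = $144.

$144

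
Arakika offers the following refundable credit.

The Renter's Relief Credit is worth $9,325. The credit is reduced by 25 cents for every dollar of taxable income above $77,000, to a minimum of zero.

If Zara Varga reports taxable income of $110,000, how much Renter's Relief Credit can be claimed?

$1,075

Renter's Relief Credit: 25% of the $33,000 excess over $77,000 is $8,250; credit = $9,325 − $8,250 = $1,075.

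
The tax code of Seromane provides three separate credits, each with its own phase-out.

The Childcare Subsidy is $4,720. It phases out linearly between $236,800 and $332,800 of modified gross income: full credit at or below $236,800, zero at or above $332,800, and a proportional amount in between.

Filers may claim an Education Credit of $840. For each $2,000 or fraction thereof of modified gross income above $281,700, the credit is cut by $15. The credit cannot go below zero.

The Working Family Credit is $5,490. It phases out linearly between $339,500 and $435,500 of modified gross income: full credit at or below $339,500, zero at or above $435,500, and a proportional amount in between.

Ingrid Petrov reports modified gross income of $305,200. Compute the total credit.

Childcare Subsidy: $305,200 is $68,400 into a $96,000 phase-out range, leaving 27,600/96,000 of the credit: $4,720 × 27,600/96,000 = $1,357.
Education Credit: income exceeds $281,700 by $23,500, which is 12 full-or-partial $2,000 increments; reduction = 12 × $15 = $180, leaving $660.
Working Family Credit: $305,200 is at or below the $339,500 threshold, so the full $5,490 applies.
Total: $1,357 + $660 + $5,490 = $7,507.

$7,507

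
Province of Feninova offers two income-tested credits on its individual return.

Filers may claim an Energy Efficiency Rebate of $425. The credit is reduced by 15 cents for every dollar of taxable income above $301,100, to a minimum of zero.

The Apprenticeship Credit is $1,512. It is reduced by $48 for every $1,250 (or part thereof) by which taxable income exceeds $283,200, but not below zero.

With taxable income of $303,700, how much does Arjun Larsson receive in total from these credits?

Energy Efficiency Rebate: 15% of the $2,600 excess over $301,100 is $390; credit = $425 − $390 = $35.
Apprenticeship Credit: income exceeds $283,200 by $20,500, which is 17 full-or-partial $1,250 increments; reduction = 17 × $48 = $816, leaving $696.
Total: $35 + $696 = $731.

$731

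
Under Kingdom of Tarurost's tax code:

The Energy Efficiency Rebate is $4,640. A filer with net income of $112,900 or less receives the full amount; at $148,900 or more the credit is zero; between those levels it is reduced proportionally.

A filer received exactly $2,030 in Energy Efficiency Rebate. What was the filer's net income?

$133,150

$2,030 is 2,030/4,640 of the full $4,640, so 2,610/4,640 of the $36,000 range has been used: income = $112,900 + $36,000 × 2,610/4,640 = $133,150.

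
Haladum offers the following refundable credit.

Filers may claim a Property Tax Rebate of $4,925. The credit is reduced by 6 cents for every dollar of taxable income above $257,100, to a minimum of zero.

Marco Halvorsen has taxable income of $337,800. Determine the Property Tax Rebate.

Property Tax Rebate: 6% of the $80,700 excess over $257,100 is $4,842; credit = $4,925 − $4,842 = $83.

$83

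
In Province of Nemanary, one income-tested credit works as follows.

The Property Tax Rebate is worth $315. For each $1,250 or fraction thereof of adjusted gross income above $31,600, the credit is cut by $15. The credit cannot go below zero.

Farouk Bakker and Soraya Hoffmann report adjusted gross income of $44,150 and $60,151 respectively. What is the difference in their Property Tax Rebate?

$150

Farouk ($44,150): Property Tax Rebate: income exceeds $31,600 by $12,550, which is 11 full-or-partial $1,250 increments; reduction = 11 × $15 = $165, leaving $150.
Soraya ($60,151): Property Tax Rebate: income exceeds $31,600 by $28,551 → 23 increments × $15 = $345 ≥ base, so the credit is $0.
Difference: |$150 − $0| = $150.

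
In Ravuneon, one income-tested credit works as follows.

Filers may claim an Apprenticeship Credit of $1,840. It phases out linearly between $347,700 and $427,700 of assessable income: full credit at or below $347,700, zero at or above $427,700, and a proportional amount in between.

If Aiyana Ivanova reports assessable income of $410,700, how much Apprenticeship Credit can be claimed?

$391

Apprenticeship Credit: $410,700 is $63,000 into a $80,000 phase-out range, leaving 17,000/80,000 of the credit: $1,840 × 17,000/80,000 = $391.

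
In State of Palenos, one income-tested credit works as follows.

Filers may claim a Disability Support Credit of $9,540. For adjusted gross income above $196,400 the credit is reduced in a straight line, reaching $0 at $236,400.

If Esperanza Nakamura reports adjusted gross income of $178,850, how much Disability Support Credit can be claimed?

$9,540

Disability Support Credit: $178,850 is at or below the $196,400 threshold, so the full $9,540 applies.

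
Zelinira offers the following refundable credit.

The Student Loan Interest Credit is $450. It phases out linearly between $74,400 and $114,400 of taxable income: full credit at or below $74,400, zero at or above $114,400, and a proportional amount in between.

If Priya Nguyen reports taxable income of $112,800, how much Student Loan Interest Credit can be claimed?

Student Loan Interest Credit: $112,800 is $38,400 into a $40,000 phase-out range, leaving 1,600/40,000 of the credit: $450 × 1,600/40,000 = $18.

$18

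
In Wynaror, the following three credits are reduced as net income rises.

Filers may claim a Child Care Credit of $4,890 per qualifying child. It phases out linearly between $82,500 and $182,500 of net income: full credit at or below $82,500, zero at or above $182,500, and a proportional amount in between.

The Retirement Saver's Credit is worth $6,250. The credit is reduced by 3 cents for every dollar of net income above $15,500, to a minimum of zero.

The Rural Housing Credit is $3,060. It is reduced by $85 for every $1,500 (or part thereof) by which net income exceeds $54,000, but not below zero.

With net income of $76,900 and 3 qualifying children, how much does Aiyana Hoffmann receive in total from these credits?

$20,778

Child Care Credit: base = 3 × $4,890 = $14,670. $76,900 is at or below the $82,500 threshold, so the full $14,670 applies.
Retirement Saver's Credit: 3% of the $61,400 excess over $15,500 is $1,842; credit = $6,250 − $1,842 = $4,408.
Rural Housing Credit: income exceeds $54,000 by $22,900, which is 16 full-or-partial $1,500 increments; reduction = 16 × $85 = $1,360, leaving $1,700.
Total: $14,670 + $4,408 + $1,700 = $20,778.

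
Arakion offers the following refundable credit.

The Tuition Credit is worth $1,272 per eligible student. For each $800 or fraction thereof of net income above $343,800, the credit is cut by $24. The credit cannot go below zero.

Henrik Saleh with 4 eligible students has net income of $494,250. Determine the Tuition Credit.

$552

Tuition Credit: base = 4 × $1,272 = $5,088. income exceeds $343,800 by $150,450, which is 189 full-or-partial $800 increments; reduction = 189 × $24 = $4,536, leaving $552.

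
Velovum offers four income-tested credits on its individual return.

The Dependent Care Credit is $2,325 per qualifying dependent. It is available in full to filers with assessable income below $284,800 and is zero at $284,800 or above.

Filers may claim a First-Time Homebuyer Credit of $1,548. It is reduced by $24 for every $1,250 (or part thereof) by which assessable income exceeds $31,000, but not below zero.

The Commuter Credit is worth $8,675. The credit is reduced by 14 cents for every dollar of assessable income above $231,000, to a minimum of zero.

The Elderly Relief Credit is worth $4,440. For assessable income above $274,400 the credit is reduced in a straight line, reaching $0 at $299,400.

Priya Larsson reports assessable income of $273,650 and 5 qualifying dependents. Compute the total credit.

Dependent Care Credit: base = 5 × $2,325 = $11,625. $273,650 is below the $284,800 cutoff, so the full $11,625 applies.
First-Time Homebuyer Credit: income exceeds $31,000 by $242,650 → 195 increments × $24 = $4,680 ≥ base, so the credit is $0.
Commuter Credit: 14% of the $42,650 excess over $231,000 is $5,971; credit = $8,675 − $5,971 = $2,704.
Elderly Relief Credit: $273,650 is at or below the $274,400 threshold, so the full $4,440 applies.
Total: $11,625 + $0 + $2,704 + $4,440 = $18,769.

$18,769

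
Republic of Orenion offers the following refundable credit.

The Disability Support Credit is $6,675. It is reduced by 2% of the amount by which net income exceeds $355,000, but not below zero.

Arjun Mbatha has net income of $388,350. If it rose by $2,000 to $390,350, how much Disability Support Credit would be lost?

$40

At $388,350 — 2% of the $33,350 excess over $355,000 is $667; credit = $6,675 − $667 = $6,008.
At $390,350 — 2% of the $35,350 excess over $355,000 is $707; credit = $6,675 − $707 = $5,968.
Lost: $6,008 − $5,968 = $40.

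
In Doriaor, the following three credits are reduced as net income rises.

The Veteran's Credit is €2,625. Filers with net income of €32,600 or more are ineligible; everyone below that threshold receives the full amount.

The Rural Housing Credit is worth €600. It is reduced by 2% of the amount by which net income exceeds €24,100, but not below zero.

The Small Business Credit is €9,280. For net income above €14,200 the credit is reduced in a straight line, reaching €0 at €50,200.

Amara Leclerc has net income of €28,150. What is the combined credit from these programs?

Veteran's Credit: €28,150 is below the €32,600 cutoff, so the full €2,625 applies.
Rural Housing Credit: 2% of the €4,050 excess over €24,100 is €81; credit = €600 − €81 = €519.
Small Business Credit: €28,150 is €13,950 into a €36,000 phase-out range, leaving 22,050/36,000 of the credit: €9,280 × 22,050/36,000 = €5,684.
Total: €2,625 + €519 + €5,684 = €8,828.

€8,828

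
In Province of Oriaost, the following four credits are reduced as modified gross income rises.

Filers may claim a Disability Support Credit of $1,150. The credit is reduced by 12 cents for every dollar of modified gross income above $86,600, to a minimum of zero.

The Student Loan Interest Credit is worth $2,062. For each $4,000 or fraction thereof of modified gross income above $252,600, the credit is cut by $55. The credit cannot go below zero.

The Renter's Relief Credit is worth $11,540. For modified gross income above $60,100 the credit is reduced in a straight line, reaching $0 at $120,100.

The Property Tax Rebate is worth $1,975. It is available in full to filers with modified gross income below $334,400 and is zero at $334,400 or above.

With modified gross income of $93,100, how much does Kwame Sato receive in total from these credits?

Disability Support Credit: 12% of the $6,500 excess over $86,600 is $780; credit = $1,150 − $780 = $370.
Student Loan Interest Credit: $93,100 is at or below the $252,600 threshold, so the full $2,062 applies.
Renter's Relief Credit: $93,100 is $33,000 into a $60,000 phase-out range, leaving 27,000/60,000 of the credit: $11,540 × 27,000/60,000 = $5,193.
Property Tax Rebate: $93,100 is below the $334,400 cutoff, so the full $1,975 applies.
Total: $370 + $2,062 + $5,193 + $1,975 = $9,600.

$9,600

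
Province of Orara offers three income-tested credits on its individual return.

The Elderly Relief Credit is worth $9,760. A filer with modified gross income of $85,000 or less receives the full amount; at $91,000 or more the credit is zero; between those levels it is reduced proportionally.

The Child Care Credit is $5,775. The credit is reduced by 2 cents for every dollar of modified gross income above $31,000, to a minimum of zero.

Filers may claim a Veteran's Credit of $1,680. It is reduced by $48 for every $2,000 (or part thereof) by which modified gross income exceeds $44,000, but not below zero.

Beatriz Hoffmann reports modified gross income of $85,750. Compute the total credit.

$13,892

Elderly Relief Credit: $85,750 is $750 into a $6,000 phase-out range, leaving 5,250/6,000 of the credit: $9,760 × 5,250/6,000 = $8,540.
Child Care Credit: 2% of the $54,750 excess over $31,000 is $1,095; credit = $5,775 − $1,095 = $4,680.
Veteran's Credit: income exceeds $44,000 by $41,750, which is 21 full-or-partial $2,000 increments; reduction = 21 × $48 = $1,008, leaving $672.
Total: $8,540 + $4,680 + $672 = $13,892.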